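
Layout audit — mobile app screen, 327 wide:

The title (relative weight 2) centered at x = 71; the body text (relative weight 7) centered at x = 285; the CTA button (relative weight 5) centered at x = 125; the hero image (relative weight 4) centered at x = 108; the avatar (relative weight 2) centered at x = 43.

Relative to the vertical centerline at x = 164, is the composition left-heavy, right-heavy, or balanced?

Σw = 2 + 7 + 5 + 4 + 2 = 20.
x: (2·71 + 7·285 + 5·125 + 4·108 + 2·43) / 20 = 3280 / 20 ≈ 164.00
164.00 = 164 exactly: balanced.

balanced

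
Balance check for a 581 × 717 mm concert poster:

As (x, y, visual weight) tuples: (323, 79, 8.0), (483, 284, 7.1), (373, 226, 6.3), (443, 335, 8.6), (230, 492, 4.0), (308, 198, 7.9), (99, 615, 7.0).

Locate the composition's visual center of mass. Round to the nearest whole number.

Σw = 8.0 + 7.1 + 6.3 + 8.6 + 4.0 + 7.9 + 7.0 = 48.9.
x: moment 16219.2 / weight 48.9 ≈ 331.68
y: moment 14790.4 / weight 48.9 ≈ 302.46

(332, 302)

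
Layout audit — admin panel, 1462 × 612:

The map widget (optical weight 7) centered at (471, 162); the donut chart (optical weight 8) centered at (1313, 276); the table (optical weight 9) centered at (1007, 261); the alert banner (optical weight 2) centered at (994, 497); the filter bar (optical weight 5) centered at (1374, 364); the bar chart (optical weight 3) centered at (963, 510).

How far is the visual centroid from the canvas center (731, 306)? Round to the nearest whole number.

Weights sum to 7 + 8 + 9 + 2 + 5 + 3 = 34.
Σw·x = 34611; x̄ = 34611/34 ≈ 1017.97.
y: moment 10035 / weight 34 ≈ 295.15
From (731, 306): dx = 286.97, dy = -10.85, so the distance is √(dx²+dy²) ≈ 287.18.

≈ 287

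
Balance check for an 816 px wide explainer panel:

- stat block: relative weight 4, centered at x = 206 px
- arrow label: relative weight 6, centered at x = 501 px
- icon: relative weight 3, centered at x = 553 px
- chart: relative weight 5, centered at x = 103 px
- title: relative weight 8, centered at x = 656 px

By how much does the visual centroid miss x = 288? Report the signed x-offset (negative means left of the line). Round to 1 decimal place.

≈ 144.8 px

Total weight = 4 + 6 + 3 + 5 + 8 = 26.
Σw·x = 4·206 + 6·501 + 3·553 + 5·103 + 8·656 = 11252, so x̄ = 11252/26 ≈ 432.77.
Offset from x = 288: 432.77 − 288 ≈ 144.77.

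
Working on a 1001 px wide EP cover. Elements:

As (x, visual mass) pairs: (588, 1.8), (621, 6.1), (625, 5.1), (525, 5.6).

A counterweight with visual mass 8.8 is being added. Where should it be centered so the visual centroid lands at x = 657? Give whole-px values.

x ≈ 799

After adding the counterweight, total weight = 1.8 + 6.1 + 5.1 + 5.6 + 8.8 = 27.4.
Along x: (10974.0 + 8.8·x) / 27.4 = 657 (existing moment 1.8·588 + 6.1·621 + 5.1·625 + 5.6·525 = 10974.0) ⇒ x = (18001.8 − 10974.0) / 8.8 ≈ 798.61.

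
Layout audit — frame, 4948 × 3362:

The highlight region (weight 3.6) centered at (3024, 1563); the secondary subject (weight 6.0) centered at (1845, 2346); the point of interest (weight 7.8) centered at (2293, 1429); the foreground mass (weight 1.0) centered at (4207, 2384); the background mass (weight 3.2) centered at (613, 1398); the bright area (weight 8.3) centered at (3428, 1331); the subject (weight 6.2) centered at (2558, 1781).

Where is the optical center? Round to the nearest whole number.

Σw = 3.6 + 6.0 + 7.8 + 1.0 + 3.2 + 8.3 + 6.2 = 36.1.
Σw·x = 90322.4; x̄ = 90322.4/36.1 ≈ 2502.01.
y: moment 59796.1 / weight 36.1 ≈ 1656.40

(2502, 1656)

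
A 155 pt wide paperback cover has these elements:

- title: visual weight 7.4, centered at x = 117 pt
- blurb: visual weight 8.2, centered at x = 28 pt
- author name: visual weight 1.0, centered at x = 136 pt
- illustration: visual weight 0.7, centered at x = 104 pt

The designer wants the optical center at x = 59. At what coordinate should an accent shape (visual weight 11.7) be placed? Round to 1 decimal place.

New total weight: (7.4 + 8.2 + 1.0 + 0.7) + 11.7 = 29.0.
x: need Σw·x = 29.0·59 = 1711.0. Existing = 7.4·117 + 8.2·28 + 1.0·136 + 0.7·104 = 1304.2. Remainder 406.8 / 11.7 ≈ 34.77.

x ≈ 34.8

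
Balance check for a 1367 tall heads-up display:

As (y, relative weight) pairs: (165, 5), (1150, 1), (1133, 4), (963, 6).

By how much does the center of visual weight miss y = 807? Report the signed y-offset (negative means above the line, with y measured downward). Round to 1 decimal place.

≈ -39.2

Σw = 5 + 1 + 4 + 6 = 16.
y: (5·165 + 1·1150 + 4·1133 + 6·963) / 16 = 12285 / 16 ≈ 767.81
Offset from y = 807: 767.81 − 807 ≈ -39.19.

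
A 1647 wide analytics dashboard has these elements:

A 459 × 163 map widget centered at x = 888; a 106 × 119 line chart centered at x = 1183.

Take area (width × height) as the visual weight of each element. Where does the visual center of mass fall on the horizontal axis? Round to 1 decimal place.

x ≈ 930.6

Areas: map widget 459·163 = 74817, line chart 106·119 = 12614. Total weight = 87431.
Σw·x = 74817·888 + 12614·1183 = 81359858, so x̄ = 81359858/87431 ≈ 930.56.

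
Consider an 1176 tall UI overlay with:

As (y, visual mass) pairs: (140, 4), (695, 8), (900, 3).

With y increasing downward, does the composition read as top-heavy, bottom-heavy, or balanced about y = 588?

Total weight = 4 + 8 + 3 = 15.
Σw·y = 4·140 + 8·695 + 3·900 = 8820, so ȳ = 8820/15 ≈ 588.00.
The centroid 588.00 matches the midline at 588, so the layout is balanced.

balanced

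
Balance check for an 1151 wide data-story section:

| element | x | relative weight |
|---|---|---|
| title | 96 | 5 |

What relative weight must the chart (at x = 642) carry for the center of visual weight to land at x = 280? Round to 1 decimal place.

Known: weight 5 with moment 5·96 = 480.
For the centroid to hit 280: (480 + w·642) / (5 + w) = 280.
Rearranging, w·(642 − 280) = 280·5 − 480 = 920, so w ≈ 920/362 = 2.54.

w ≈ 2.5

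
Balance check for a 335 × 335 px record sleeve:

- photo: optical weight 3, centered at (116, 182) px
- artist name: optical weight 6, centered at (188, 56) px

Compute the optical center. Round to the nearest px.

(164, 98)

Weights sum to 3 + 6 = 9.
Σw·x = 3·116 + 6·188 = 1476, so x̄ = 1476/9 ≈ 164.00.
Σw·y = 3·182 + 6·56 = 882, so ȳ = 882/9 ≈ 98.00.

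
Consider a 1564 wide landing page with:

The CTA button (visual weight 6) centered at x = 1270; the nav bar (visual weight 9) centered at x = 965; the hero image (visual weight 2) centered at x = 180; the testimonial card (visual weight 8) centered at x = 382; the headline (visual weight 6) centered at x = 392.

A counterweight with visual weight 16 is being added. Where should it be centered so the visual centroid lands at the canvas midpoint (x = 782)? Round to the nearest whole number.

New total weight: (6 + 9 + 2 + 8 + 6) + 16 = 47.
Along x: (22073 + 16·x) / 47 = 782 (existing moment 6·1270 + 9·965 + 2·180 + 8·382 + 6·392 = 22073) ⇒ x = (36754 − 22073) / 16 ≈ 917.56.

x ≈ 918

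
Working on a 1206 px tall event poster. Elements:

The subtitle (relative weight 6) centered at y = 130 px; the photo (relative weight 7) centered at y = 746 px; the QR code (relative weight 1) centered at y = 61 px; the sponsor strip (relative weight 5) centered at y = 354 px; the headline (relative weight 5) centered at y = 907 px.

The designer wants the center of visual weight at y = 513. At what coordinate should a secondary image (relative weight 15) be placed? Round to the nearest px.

With the secondary image, Σw becomes 6 + 7 + 1 + 5 + 5 + 15 = 39.
y: target moment 39×513 = 20007; current 6·130 + 7·746 + 1·61 + 5·354 + 5·907 = 12368; the secondary image supplies 7639, so y = 7639/15 ≈ 509.27.

y ≈ 509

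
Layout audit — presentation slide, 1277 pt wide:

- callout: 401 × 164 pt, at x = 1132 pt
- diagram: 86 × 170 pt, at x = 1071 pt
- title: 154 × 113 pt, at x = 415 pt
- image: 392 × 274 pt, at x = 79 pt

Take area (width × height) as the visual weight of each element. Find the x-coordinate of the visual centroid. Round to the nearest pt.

Areas → weights: callout 401·164 = 65764, diagram 86·170 = 14620, title 154·113 = 17402, image 392·274 = 107408; Σw = 205194.
Σw·x = 65764·1132 + 14620·1071 + 17402·415 + 107408·79 = 105809930, so x̄ = 105809930/205194 ≈ 515.66.

x ≈ 516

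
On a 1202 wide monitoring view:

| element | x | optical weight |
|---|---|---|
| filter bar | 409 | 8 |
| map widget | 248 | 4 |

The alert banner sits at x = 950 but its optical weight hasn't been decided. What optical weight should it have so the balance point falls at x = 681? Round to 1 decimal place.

Known weights sum to 8 + 4 = 12; their moment is 8·409 + 4·248 = 4264.
For the centroid to hit 681: (4264 + w·950) / (12 + w) = 681.
Solving: w = (681·12 − 4264) / (950 − 681) = 3908 / 269 ≈ 14.53.

w ≈ 14.5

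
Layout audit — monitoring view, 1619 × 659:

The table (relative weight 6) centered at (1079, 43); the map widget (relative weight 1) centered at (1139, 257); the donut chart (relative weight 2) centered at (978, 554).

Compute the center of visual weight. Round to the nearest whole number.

Weights sum to 6 + 1 + 2 = 9.
x: (6·1079 + 1·1139 + 2·978) / 9 = 9569 / 9 ≈ 1063.22
y: (6·43 + 1·257 + 2·554) / 9 = 1623 / 9 ≈ 180.33

(1063, 180)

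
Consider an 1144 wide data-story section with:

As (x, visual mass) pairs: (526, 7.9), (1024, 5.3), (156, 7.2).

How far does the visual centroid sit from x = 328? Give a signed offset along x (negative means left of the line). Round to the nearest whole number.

≈ 197

Total weight = 7.9 + 5.3 + 7.2 = 20.4.
x-moment: 7.9·526 + 5.3·1024 + 7.2·156 = 10705.8; centroid 10705.8/20.4 ≈ 524.79.
Against x = 328, that's 524.79 − 328 = 196.79.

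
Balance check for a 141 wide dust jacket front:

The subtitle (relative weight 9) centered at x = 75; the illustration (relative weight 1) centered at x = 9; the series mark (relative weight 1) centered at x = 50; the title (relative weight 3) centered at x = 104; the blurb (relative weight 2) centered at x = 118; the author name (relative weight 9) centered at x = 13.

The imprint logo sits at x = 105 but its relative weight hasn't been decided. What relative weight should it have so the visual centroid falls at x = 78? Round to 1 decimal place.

w ≈ 20.4

Existing Σw = 25 (9 + 1 + 1 + 3 + 2 + 9); existing moment 9·75 + 1·9 + 1·50 + 3·104 + 2·118 + 9·13 = 1399.
Balance at x = 78 requires (1399 + w·105) / (25 + w) = 78.
Solving: w = (78·25 − 1399) / (105 − 78) = 551 / 27 ≈ 20.41.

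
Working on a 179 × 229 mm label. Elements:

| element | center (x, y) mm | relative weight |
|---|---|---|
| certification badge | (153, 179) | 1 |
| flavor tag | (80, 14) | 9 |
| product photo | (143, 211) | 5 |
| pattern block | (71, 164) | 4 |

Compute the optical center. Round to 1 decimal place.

Weights sum to 1 + 9 + 5 + 4 = 19.
x-moment: 1·153 + 9·80 + 5·143 + 4·71 = 1872; centroid 1872/19 ≈ 98.53.
y-moment: 1·179 + 9·14 + 5·211 + 4·164 = 2016; centroid 2016/19 ≈ 106.11.

(98.5, 106.1)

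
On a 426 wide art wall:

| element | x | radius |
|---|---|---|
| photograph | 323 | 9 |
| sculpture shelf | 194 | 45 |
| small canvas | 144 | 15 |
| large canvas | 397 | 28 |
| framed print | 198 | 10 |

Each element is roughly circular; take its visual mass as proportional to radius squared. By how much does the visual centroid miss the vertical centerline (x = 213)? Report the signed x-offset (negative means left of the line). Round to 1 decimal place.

Weights ∝ r²: photograph 9² = 81, sculpture shelf 45² = 2025, small canvas 15² = 225, large canvas 28² = 784, framed print 10² = 100; Σw = 3215.
Σw·x = 81·323 + 2025·194 + 225·144 + 784·397 + 100·198 = 782461, so x̄ = 782461/3215 ≈ 243.38.
Difference: 243.38 − 213 ≈ 30.38.

≈ 30.4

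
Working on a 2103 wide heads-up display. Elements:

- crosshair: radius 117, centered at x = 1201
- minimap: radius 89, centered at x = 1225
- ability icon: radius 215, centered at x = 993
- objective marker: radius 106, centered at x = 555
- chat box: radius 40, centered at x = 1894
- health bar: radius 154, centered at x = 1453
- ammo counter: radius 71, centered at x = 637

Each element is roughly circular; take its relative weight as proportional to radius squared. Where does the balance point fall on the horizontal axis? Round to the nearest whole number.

x ≈ 1087

r² weights: crosshair 117² = 13689, minimap 89² = 7921, ability icon 215² = 46225, objective marker 106² = 11236, chat box 40² = 1600, health bar 154² = 23716, ammo counter 71² = 5041. Total = 109428.
Σw·x = 13689·1201 + 7921·1225 + 46225·993 + 11236·555 + 1600·1894 + 23716·1453 + 5041·637 = 118981984, so x̄ = 118981984/109428 ≈ 1087.31.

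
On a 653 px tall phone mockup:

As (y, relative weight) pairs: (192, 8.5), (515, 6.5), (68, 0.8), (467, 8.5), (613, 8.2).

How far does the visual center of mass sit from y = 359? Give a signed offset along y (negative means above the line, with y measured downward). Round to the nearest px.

≈ 73 px

Total weight = 8.5 + 6.5 + 0.8 + 8.5 + 8.2 = 32.5.
y-moment: 8.5·192 + 6.5·515 + 0.8·68 + 8.5·467 + 8.2·613 = 14030.0; centroid 14030.0/32.5 ≈ 431.69.
Offset from y = 359: 431.69 − 359 ≈ 72.69.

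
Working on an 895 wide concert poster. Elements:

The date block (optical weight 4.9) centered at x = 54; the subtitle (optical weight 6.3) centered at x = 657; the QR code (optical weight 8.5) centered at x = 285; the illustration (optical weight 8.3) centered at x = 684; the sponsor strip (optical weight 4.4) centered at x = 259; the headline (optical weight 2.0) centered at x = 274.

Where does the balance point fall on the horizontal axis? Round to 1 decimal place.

x ≈ 412.5

Total weight = 4.9 + 6.3 + 8.5 + 8.3 + 4.4 + 2.0 = 34.4.
Σw·x = 14191.0; x̄ = 14191.0/34.4 ≈ 412.53.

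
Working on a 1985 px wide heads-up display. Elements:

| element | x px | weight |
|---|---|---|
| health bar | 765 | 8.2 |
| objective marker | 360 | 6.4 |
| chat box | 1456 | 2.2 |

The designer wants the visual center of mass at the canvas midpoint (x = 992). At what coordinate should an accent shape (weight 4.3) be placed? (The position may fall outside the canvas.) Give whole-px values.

x ≈ 2128

With the accent shape, Σw becomes 8.2 + 6.4 + 2.2 + 4.3 = 21.1.
x: target moment 21.1×992 = 20931.2; current 8.2·765 + 6.4·360 + 2.2·1456 = 11780.2; the accent shape supplies 9151.0, so x = 9151.0/4.3 ≈ 2128.14.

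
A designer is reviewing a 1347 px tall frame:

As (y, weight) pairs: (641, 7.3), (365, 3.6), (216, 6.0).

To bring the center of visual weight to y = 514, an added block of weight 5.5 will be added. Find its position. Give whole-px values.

New total weight: (7.3 + 3.6 + 6.0) + 5.5 = 22.4.
y: need Σw·y = 22.4·514 = 11513.6. Existing = 7.3·641 + 3.6·365 + 6.0·216 = 7289.3. Remainder 4224.3 / 5.5 ≈ 768.05.

y ≈ 768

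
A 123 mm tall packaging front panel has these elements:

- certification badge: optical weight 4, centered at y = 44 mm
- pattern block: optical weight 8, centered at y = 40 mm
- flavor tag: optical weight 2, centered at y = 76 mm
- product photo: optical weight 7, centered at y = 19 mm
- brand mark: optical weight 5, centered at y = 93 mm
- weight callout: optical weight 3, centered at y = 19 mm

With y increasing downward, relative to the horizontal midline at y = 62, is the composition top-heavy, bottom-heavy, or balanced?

Total weight = 4 + 8 + 2 + 7 + 5 + 3 = 29.
y-moment: 4·44 + 8·40 + 2·76 + 7·19 + 5·93 + 3·19 = 1303; centroid 1303/29 ≈ 44.93.
44.9 lies above (smaller y than) the midline 62, so the layout is top-heavy.

top-heavy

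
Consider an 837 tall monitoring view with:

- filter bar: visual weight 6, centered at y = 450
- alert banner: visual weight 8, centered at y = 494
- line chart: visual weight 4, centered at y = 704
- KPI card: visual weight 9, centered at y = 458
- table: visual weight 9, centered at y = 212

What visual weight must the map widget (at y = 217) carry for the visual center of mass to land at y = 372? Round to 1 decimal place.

Fixed elements: Σw = 6 + 8 + 4 + 9 + 9 = 36, Σw·y = 6·450 + 8·494 + 4·704 + 9·458 + 9·212 = 15498.
For the centroid to hit 372: (15498 + w·217) / (36 + w) = 372.
Solving: w = (372·36 − 15498) / (217 − 372) = -2106 / -155 ≈ 13.59.

w ≈ 13.6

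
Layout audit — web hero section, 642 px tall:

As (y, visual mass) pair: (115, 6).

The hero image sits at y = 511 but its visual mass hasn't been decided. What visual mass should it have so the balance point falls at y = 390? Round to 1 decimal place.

w ≈ 13.6

The single fixed element contributes weight 6, moment 6·115 = 690.
For the centroid to hit 390: (690 + w·511) / (6 + w) = 390.
So w = (390·6 − 690)/(511 − 390) = 1650/121 ≈ 13.64.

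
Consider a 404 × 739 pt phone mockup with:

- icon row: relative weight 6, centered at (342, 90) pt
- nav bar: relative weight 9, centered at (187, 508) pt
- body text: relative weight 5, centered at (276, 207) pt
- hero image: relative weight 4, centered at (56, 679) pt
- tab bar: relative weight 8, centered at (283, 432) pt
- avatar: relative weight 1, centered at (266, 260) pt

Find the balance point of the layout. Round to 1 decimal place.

(238.5, 381.2)

Σw = 6 + 9 + 5 + 4 + 8 + 1 = 33.
x: moment 7869 / weight 33 ≈ 238.45
y: moment 12579 / weight 33 ≈ 381.18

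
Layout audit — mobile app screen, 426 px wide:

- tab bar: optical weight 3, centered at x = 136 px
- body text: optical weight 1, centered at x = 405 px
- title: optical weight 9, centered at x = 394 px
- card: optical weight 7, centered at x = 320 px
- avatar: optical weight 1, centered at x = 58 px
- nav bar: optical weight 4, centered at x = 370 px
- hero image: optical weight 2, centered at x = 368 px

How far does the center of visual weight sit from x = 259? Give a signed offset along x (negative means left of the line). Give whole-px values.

≈ 70 px

Weights sum to 3 + 1 + 9 + 7 + 1 + 4 + 2 = 27.
x: (3·136 + 1·405 + 9·394 + 7·320 + 1·58 + 4·370 + 2·368) / 27 = 8873 / 27 ≈ 328.63
Offset from x = 259: 328.63 − 259 ≈ 69.63.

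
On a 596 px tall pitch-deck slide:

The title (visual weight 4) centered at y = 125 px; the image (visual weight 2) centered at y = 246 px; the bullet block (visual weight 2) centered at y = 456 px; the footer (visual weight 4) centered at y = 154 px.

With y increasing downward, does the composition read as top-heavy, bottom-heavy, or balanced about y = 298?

Σw = 4 + 2 + 2 + 4 = 12.
Σw·y = 4·125 + 2·246 + 2·456 + 4·154 = 2520, so ȳ = 2520/12 ≈ 210.00.
210.0 lies above (smaller y than) the midline 298, so the layout is top-heavy.

top-heavy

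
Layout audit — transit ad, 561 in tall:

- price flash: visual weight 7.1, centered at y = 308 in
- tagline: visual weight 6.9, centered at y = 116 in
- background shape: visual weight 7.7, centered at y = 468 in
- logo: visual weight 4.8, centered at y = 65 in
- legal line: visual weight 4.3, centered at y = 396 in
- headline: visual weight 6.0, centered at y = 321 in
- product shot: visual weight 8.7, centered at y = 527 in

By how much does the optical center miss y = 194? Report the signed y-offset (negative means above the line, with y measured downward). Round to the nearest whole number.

Σw = 7.1 + 6.9 + 7.7 + 4.8 + 4.3 + 6.0 + 8.7 = 45.5.
y: moment 15116.5 / weight 45.5 ≈ 332.23
Offset from y = 194: 332.23 − 194 ≈ 138.23.

≈ 138 in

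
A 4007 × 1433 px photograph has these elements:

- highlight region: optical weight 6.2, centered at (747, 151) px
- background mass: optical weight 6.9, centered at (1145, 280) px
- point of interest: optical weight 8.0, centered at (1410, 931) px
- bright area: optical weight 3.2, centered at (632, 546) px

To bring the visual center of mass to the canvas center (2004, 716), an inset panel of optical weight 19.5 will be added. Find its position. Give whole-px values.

(3176, 990)

With the inset panel, Σw becomes 6.2 + 6.9 + 8.0 + 3.2 + 19.5 = 43.8.
Along x: (25834.3 + 19.5·x) / 43.8 = 2004 (existing moment 6.2·747 + 6.9·1145 + 8.0·1410 + 3.2·632 = 25834.3) ⇒ x = (87775.2 − 25834.3) / 19.5 ≈ 3176.46.
Along y: (12063.4 + 19.5·y) / 43.8 = 716 (existing moment 6.2·151 + 6.9·280 + 8.0·931 + 3.2·546 = 12063.4) ⇒ y = (31360.8 − 12063.4) / 19.5 ≈ 989.61.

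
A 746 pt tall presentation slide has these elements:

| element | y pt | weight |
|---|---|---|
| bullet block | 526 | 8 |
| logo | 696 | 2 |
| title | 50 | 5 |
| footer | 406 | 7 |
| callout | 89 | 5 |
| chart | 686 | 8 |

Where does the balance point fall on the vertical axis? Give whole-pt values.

y ≈ 418

Weights sum to 8 + 2 + 5 + 7 + 5 + 8 = 35.
y: (8·526 + 2·696 + 5·50 + 7·406 + 5·89 + 8·686) / 35 = 14625 / 35 ≈ 417.86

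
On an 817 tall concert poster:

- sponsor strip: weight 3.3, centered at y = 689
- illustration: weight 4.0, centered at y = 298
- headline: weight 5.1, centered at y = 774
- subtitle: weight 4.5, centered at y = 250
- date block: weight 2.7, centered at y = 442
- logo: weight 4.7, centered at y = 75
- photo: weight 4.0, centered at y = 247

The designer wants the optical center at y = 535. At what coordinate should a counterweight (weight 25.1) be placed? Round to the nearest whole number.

y ≈ 697

With the counterweight, Σw becomes 3.3 + 4.0 + 5.1 + 4.5 + 2.7 + 4.7 + 4.0 + 25.1 = 53.4.
y: target moment 53.4×535 = 28569.0; current 3.3·689 + 4.0·298 + 5.1·774 + 4.5·250 + 2.7·442 + 4.7·75 + 4.0·247 = 11072.0; the counterweight supplies 17497.0, so y = 17497.0/25.1 ≈ 697.09.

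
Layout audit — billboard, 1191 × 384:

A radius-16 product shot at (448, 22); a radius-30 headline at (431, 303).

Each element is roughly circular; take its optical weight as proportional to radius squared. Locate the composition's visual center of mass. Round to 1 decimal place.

r² weights: product shot 16² = 256, headline 30² = 900. Total = 1156.
Σw·x = 256·448 + 900·431 = 502588, so x̄ = 502588/1156 ≈ 434.76.
Σw·y = 256·22 + 900·303 = 278332, so ȳ = 278332/1156 ≈ 240.77.

(434.8, 240.8)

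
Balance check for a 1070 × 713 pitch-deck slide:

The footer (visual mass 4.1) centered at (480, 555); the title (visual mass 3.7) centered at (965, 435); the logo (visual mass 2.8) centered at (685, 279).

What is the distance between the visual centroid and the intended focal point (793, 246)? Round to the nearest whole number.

≈ 214

Total weight = 4.1 + 3.7 + 2.8 = 10.6.
x: (4.1·480 + 3.7·965 + 2.8·685) / 10.6 = 7456.5 / 10.6 ≈ 703.44
y: (4.1·555 + 3.7·435 + 2.8·279) / 10.6 = 4666.2 / 10.6 ≈ 440.21
Relative to (793, 246): Δ = (-89.56, 194.21); |Δ| = √(-89.56² + 194.21²) ≈ 213.86.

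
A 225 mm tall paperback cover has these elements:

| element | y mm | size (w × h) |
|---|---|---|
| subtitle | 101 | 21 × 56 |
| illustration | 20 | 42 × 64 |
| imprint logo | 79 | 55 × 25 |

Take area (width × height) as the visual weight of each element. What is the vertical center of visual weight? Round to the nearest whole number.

y ≈ 54

Taking area as weight: subtitle 21·56 = 1176, illustration 42·64 = 2688, imprint logo 55·25 = 1375. Sum 5239.
Σw·y = 1176·101 + 2688·20 + 1375·79 = 281161, so ȳ = 281161/5239 ≈ 53.67.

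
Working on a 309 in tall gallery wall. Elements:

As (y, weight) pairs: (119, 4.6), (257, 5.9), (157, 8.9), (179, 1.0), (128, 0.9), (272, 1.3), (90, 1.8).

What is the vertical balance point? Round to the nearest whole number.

y ≈ 175

Σw = 4.6 + 5.9 + 8.9 + 1.0 + 0.9 + 1.3 + 1.8 = 24.4.
Σw·y = 4270.8; ȳ = 4270.8/24.4 ≈ 175.03.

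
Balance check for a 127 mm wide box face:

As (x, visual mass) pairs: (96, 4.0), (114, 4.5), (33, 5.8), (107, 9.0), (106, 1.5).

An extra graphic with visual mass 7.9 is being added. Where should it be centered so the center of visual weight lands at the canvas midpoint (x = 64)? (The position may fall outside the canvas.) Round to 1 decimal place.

x ≈ -14.9

New total weight: (4.0 + 4.5 + 5.8 + 9.0 + 1.5) + 7.9 = 32.7.
x: need Σw·x = 32.7·64 = 2092.8. Existing = 4.0·96 + 4.5·114 + 5.8·33 + 9.0·107 + 1.5·106 = 2210.4. Remainder -117.6 / 7.9 ≈ -14.89.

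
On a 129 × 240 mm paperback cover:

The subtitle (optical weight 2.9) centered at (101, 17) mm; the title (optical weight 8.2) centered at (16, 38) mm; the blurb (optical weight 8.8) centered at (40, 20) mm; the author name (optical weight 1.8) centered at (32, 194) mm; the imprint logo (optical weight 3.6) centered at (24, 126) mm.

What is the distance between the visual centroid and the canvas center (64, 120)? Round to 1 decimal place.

≈ 72.5 mm

Total weight = 2.9 + 8.2 + 8.8 + 1.8 + 3.6 = 25.3.
x: (2.9·101 + 8.2·16 + 8.8·40 + 1.8·32 + 3.6·24) / 25.3 = 920.1 / 25.3 ≈ 36.37
y: (2.9·17 + 8.2·38 + 8.8·20 + 1.8·194 + 3.6·126) / 25.3 = 1339.7 / 25.3 ≈ 52.95
From (64, 120): dx = -27.63, dy = -67.05, so the distance is √(dx²+dy²) ≈ 72.52.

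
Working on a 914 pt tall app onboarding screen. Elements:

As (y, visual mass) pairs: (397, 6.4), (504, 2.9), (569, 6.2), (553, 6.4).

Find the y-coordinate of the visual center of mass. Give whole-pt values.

Σw = 6.4 + 2.9 + 6.2 + 6.4 = 21.9.
y: (6.4·397 + 2.9·504 + 6.2·569 + 6.4·553) / 21.9 = 11069.4 / 21.9 ≈ 505.45

y ≈ 505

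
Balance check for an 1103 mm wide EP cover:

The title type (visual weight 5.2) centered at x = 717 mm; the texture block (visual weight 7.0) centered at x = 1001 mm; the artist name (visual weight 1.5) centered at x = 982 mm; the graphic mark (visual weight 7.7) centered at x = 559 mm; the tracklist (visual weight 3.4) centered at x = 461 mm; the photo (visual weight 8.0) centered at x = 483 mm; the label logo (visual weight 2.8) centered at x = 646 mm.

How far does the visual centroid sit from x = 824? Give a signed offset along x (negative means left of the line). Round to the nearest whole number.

Σw = 5.2 + 7.0 + 1.5 + 7.7 + 3.4 + 8.0 + 2.8 = 35.6.
x: (5.2·717 + 7.0·1001 + 1.5·982 + 7.7·559 + 3.4·461 + 8.0·483 + 2.8·646) / 35.6 = 23752.9 / 35.6 ≈ 667.22
Offset from x = 824: 667.22 − 824 ≈ -156.78.

≈ -157 mm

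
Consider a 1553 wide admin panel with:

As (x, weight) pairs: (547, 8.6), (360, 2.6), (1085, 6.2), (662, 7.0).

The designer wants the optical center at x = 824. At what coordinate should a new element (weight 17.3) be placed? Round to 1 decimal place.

x ≈ 1003.4

With the new element, Σw becomes 8.6 + 2.6 + 6.2 + 7.0 + 17.3 = 41.7.
x: need Σw·x = 41.7·824 = 34360.8. Existing = 8.6·547 + 2.6·360 + 6.2·1085 + 7.0·662 = 17001.2. Remainder 17359.6 / 17.3 ≈ 1003.45.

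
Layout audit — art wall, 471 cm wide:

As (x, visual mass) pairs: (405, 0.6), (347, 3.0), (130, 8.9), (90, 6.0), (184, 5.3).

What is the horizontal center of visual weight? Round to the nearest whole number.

x ≈ 166

Weights sum to 0.6 + 3.0 + 8.9 + 6.0 + 5.3 = 23.8.
x: (0.6·405 + 3.0·347 + 8.9·130 + 6.0·90 + 5.3·184) / 23.8 = 3956.2 / 23.8 ≈ 166.23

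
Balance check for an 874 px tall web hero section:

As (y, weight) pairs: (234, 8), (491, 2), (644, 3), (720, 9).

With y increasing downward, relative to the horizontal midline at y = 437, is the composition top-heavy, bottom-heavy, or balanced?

Weights sum to 8 + 2 + 3 + 9 = 22.
Σw·y = 8·234 + 2·491 + 3·644 + 9·720 = 11266, so ȳ = 11266/22 ≈ 512.09.
Since 512.1 is below (larger y than) 437, the composition reads bottom-heavy.

bottom-heavy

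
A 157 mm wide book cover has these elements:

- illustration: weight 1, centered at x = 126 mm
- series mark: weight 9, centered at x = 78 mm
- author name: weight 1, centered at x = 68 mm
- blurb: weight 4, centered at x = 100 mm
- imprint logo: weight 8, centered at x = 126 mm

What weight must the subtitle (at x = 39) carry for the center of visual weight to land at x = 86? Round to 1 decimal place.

Fixed elements: Σw = 1 + 9 + 1 + 4 + 8 = 23, Σw·x = 1·126 + 9·78 + 1·68 + 4·100 + 8·126 = 2304.
Balance at x = 86 requires (2304 + w·39) / (23 + w) = 86.
So w = (86·23 − 2304)/(39 − 86) = -326/-47 ≈ 6.94.

w ≈ 6.9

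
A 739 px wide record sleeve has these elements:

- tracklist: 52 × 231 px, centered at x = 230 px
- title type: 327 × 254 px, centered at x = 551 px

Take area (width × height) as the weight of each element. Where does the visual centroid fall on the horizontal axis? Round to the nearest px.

x ≈ 510

Areas → weights: tracklist 52·231 = 12012, title type 327·254 = 83058; Σw = 95070.
x-moment: 12012·230 + 83058·551 = 48527718; centroid 48527718/95070 ≈ 510.44.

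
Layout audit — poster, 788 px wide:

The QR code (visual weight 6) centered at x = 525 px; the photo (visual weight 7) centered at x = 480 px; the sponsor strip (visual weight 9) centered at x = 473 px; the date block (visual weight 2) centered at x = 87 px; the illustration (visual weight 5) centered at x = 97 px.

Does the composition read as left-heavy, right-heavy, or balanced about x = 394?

Total weight = 6 + 7 + 9 + 2 + 5 = 29.
x: (6·525 + 7·480 + 9·473 + 2·87 + 5·97) / 29 = 11426 / 29 ≈ 394.00
394.00 = 394 exactly: balanced.

balanced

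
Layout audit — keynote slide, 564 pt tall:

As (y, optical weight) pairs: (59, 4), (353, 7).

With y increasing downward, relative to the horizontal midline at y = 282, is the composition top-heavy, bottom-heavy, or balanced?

top-heavy

Σw = 4 + 7 = 11.
Σw·y = 4·59 + 7·353 = 2707, so ȳ = 2707/11 ≈ 246.09.
246.1 lies above (smaller y than) the midline 282, so the layout is top-heavy.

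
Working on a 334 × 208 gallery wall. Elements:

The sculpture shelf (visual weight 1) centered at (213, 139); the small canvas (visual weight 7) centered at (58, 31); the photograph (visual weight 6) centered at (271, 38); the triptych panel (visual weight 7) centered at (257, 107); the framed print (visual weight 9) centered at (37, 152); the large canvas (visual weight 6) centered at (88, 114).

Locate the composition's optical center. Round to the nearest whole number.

Weights sum to 1 + 7 + 6 + 7 + 9 + 6 = 36.
x: (1·213 + 7·58 + 6·271 + 7·257 + 9·37 + 6·88) / 36 = 4905 / 36 ≈ 136.25
y: (1·139 + 7·31 + 6·38 + 7·107 + 9·152 + 6·114) / 36 = 3385 / 36 ≈ 94.03

(136, 94)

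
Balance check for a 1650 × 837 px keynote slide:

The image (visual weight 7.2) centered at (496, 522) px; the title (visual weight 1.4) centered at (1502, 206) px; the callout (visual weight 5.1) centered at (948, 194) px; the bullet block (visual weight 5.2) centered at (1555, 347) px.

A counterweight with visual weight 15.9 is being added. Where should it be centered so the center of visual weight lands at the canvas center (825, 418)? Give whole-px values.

With the counterweight, Σw becomes 7.2 + 1.4 + 5.1 + 5.2 + 15.9 = 34.8.
x: target moment 34.8×825 = 28710.0; current 7.2·496 + 1.4·1502 + 5.1·948 + 5.2·1555 = 18594.8; the counterweight supplies 10115.2, so x = 10115.2/15.9 ≈ 636.18.
y: target moment 34.8×418 = 14546.4; current 7.2·522 + 1.4·206 + 5.1·194 + 5.2·347 = 6840.6; the counterweight supplies 7705.8, so y = 7705.8/15.9 ≈ 484.64.

(636, 485)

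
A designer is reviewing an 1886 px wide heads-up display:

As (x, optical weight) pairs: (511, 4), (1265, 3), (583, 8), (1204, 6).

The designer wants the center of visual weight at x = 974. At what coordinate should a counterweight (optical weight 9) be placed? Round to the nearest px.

After adding the counterweight, total weight = 4 + 3 + 8 + 6 + 9 = 30.
Along x: (17727 + 9·x) / 30 = 974 (existing moment 4·511 + 3·1265 + 8·583 + 6·1204 = 17727) ⇒ x = (29220 − 17727) / 9 ≈ 1277.00.

x ≈ 1277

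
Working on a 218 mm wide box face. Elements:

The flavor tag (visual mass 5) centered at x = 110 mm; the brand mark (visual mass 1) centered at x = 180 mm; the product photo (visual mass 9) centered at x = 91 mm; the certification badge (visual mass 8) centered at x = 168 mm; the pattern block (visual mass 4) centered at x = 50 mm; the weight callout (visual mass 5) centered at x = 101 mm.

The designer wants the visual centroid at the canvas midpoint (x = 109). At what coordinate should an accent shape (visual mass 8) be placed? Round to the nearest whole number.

x ≈ 95

New total weight: (5 + 1 + 9 + 8 + 4 + 5) + 8 = 40.
x: need Σw·x = 40·109 = 4360. Existing = 5·110 + 1·180 + 9·91 + 8·168 + 4·50 + 5·101 = 3598. Remainder 762 / 8 ≈ 95.25.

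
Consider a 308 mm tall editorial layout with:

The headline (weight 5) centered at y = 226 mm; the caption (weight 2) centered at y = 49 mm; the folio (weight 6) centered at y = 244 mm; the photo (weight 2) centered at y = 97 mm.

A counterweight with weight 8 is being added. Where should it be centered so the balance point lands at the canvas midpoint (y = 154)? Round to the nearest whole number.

After adding the counterweight, total weight = 5 + 2 + 6 + 2 + 8 = 23.
Along y: (2886 + 8·y) / 23 = 154 (existing moment 5·226 + 2·49 + 6·244 + 2·97 = 2886) ⇒ y = (3542 − 2886) / 8 ≈ 82.00.

y ≈ 82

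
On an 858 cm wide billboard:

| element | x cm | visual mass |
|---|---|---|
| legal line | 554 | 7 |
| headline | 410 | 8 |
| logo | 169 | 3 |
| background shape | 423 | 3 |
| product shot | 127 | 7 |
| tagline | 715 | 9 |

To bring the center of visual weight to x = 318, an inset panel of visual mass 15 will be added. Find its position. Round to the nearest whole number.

x ≈ 19

After adding the inset panel, total weight = 7 + 8 + 3 + 3 + 7 + 9 + 15 = 52.
x: need Σw·x = 52·318 = 16536. Existing = 7·554 + 8·410 + 3·169 + 3·423 + 7·127 + 9·715 = 16258. Remainder 278 / 15 ≈ 18.53.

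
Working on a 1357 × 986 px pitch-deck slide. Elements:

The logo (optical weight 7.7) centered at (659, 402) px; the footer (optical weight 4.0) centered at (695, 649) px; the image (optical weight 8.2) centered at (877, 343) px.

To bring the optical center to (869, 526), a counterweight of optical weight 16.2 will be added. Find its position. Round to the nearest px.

(1008, 647)

After adding the counterweight, total weight = 7.7 + 4.0 + 8.2 + 16.2 = 36.1.
Along x: (15045.7 + 16.2·x) / 36.1 = 869 (existing moment 7.7·659 + 4.0·695 + 8.2·877 = 15045.7) ⇒ x = (31370.9 − 15045.7) / 16.2 ≈ 1007.73.
Along y: (8504.0 + 16.2·y) / 36.1 = 526 (existing moment 7.7·402 + 4.0·649 + 8.2·343 = 8504.0) ⇒ y = (18988.6 − 8504.0) / 16.2 ≈ 647.20.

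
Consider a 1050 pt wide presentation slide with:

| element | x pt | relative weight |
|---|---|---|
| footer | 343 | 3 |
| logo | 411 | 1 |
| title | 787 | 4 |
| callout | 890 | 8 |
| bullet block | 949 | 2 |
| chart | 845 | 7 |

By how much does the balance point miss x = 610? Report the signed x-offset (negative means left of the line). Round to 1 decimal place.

≈ 170.8 pt

Weights sum to 3 + 1 + 4 + 8 + 2 + 7 = 25.
x: moment 19521 / weight 25 ≈ 780.84
Difference: 780.84 − 610 ≈ 170.84.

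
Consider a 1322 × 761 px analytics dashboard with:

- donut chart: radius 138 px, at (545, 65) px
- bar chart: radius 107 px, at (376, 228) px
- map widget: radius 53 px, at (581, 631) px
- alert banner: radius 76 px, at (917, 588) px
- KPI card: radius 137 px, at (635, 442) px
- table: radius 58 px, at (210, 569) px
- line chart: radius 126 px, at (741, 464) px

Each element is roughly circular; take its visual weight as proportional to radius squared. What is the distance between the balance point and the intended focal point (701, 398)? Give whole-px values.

Weights ∝ r²: donut chart 138² = 19044, bar chart 107² = 11449, map widget 53² = 2809, alert banner 76² = 5776, KPI card 137² = 18769, table 58² = 3364, line chart 126² = 15876; Σw = 77087.
x-moment: 19044·545 + 11449·376 + 2809·581 + 5776·917 + 18769·635 + 3364·210 + 15876·741 = 46001296; centroid 46001296/77087 ≈ 596.75.
y-moment: 19044·65 + 11449·228 + 2809·631 + 5776·588 + 18769·442 + 3364·569 + 15876·464 = 26593477; centroid 26593477/77087 ≈ 344.98.
Offset from (701, 398): Δx ≈ -104.25, Δy ≈ -53.02; distance = √(Δx² + Δy²) ≈ 116.96.

≈ 117 px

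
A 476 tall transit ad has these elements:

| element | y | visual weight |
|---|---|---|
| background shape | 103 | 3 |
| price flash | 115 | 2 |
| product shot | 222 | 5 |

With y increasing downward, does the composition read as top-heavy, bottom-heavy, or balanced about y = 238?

top-heavy

Σw = 3 + 2 + 5 = 10.
Σw·y = 3·103 + 2·115 + 5·222 = 1649, so ȳ = 1649/10 ≈ 164.90.
Since 164.9 is above (smaller y than) 238, the composition reads top-heavy.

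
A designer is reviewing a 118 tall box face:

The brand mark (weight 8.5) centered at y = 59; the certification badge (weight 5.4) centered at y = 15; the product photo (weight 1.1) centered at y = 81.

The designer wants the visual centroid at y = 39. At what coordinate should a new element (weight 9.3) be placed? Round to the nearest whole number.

y ≈ 30

New total weight: (8.5 + 5.4 + 1.1) + 9.3 = 24.3.
y: target moment 24.3×39 = 947.7; current 8.5·59 + 5.4·15 + 1.1·81 = 671.6; the new element supplies 276.1, so y = 276.1/9.3 ≈ 29.69.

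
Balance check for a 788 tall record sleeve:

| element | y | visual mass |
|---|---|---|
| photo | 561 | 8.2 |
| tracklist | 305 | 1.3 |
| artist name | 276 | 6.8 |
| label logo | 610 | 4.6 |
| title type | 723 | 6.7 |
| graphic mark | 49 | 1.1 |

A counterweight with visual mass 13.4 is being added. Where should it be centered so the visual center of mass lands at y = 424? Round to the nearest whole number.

y ≈ 244

After adding the counterweight, total weight = 8.2 + 1.3 + 6.8 + 4.6 + 6.7 + 1.1 + 13.4 = 42.1.
y: target moment 42.1×424 = 17850.4; current 8.2·561 + 1.3·305 + 6.8·276 + 4.6·610 + 6.7·723 + 1.1·49 = 14577.5; the counterweight supplies 3272.9, so y = 3272.9/13.4 ≈ 244.25.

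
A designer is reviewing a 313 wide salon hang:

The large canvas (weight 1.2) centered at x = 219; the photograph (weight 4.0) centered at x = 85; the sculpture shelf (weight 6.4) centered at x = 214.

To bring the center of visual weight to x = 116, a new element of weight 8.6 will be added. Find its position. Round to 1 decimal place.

x ≈ 43.1

New total weight: (1.2 + 4.0 + 6.4) + 8.6 = 20.2.
Along x: (1972.4 + 8.6·x) / 20.2 = 116 (existing moment 1.2·219 + 4.0·85 + 6.4·214 = 1972.4) ⇒ x = (2343.2 − 1972.4) / 8.6 ≈ 43.12.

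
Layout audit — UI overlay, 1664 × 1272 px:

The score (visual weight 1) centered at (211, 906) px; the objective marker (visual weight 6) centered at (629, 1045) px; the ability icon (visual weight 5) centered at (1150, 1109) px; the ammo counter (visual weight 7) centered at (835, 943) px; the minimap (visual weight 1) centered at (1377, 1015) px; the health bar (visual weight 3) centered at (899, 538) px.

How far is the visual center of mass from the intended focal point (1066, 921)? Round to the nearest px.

Σw = 1 + 6 + 5 + 7 + 1 + 3 = 23.
Σw·x = 1·211 + 6·629 + 5·1150 + 7·835 + 1·1377 + 3·899 = 19654, so x̄ = 19654/23 ≈ 854.52.
Σw·y = 1·906 + 6·1045 + 5·1109 + 7·943 + 1·1015 + 3·538 = 21951, so ȳ = 21951/23 ≈ 954.39.
Relative to (1066, 921): Δ = (-211.48, 33.39); |Δ| = √(-211.48² + 33.39²) ≈ 214.10.

≈ 214 px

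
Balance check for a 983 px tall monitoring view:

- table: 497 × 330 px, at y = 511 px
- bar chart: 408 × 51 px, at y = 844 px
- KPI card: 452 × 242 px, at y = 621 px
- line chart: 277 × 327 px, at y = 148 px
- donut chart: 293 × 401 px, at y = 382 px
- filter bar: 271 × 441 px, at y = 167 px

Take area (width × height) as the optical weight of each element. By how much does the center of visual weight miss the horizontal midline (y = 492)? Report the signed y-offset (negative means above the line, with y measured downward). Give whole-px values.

Areas: table 497·330 = 164010, bar chart 408·51 = 20808, KPI card 452·242 = 109384, line chart 277·327 = 90579, donut chart 293·401 = 117493, filter bar 271·441 = 119511. Total weight = 621785.
y-moment: 164010·511 + 20808·844 + 109384·621 + 90579·148 + 117493·382 + 119511·167 = 247544881; centroid 247544881/621785 ≈ 398.12.
Difference: 398.12 − 492 ≈ -93.88.

≈ -94 px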